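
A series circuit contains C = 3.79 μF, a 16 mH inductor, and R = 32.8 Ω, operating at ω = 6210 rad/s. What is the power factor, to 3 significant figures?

0.500

X_L = ωL = 99.4 Ω
X_C = 1/(ωC) = 42.5 Ω
Net reactance X = X_L − X_C = 56.9 Ω
Z = 32.8 + j56.9 Ω
|Z| = √(32.8² + 56.9²) = 65.7 Ω
∠Z = arctan(56.9/32.8) = 60.0°
cos φ = cos(60.0°) = 0.500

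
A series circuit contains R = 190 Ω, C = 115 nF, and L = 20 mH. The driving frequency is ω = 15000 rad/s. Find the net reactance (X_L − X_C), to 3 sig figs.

-280 Ω

X_L = ωL = 300 Ω
X_C = 1/(ωC) = 580 Ω
X = 300 − 580 = -280 Ω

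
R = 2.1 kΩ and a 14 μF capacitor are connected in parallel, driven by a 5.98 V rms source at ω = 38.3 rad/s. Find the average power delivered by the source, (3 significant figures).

17.0 mW

X_C = 1/(ωC) = 1860 Ω
Parallel: admittances add. Y = 1/R + jωC
Y = (0.000476 + j0.000536) S
|Y| = 0.000717 S → |Z| = 1/|Y| = 1390 Ω, ∠Z = −∠Y = -48.4°
I = V/|Z| = 4.29 mA
P = VI cos φ = 5.98 × 0.00429 × cos(-48.4°) = 17.0 mW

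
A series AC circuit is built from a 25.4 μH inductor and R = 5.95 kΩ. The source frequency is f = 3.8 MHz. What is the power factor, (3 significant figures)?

0.995

ω = 2πf = 2.388e+07 rad/s
X_L = ωL = 606 Ω
Z = 5950 + j606 Ω
|Z| = √(5950² + 606²) = 5980 Ω
∠Z = arctan(606/5950) = 5.82°
cos φ = cos(5.82°) = 0.995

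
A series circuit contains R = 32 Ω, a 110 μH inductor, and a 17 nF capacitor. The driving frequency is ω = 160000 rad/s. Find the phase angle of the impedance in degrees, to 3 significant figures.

X_L = ωL = 17.6 Ω
X_C = 1/(ωC) = 368 Ω
Net reactance X = X_L − X_C = -350 Ω
Z = 32.0 − j350 Ω
|Z| = √(32.0² + 350²) = 352 Ω
∠Z = arctan(-350/32.0) = -84.8°

-84.8°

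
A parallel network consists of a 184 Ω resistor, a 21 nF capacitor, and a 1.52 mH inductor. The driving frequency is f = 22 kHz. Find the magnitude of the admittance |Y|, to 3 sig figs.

ω = 2πf = 138200 rad/s
X_L = ωL = 210 Ω
X_C = 1/(ωC) = 344 Ω
Parallel: admittances add. Y = 1/R + 1/(jωL) + jωC
Y = (0.00543 − j0.00186) S
|Y| = 0.00574 S → |Z| = 1/|Y| = 174 Ω, ∠Z = −∠Y = 18.9°

5.74 mS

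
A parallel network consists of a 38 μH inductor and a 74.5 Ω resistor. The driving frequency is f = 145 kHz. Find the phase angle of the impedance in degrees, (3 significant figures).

65.1°

ω = 2πf = 911100 rad/s
X_L = ωL = 34.6 Ω
Parallel: admittances add. Y = 1/R + 1/(jωL)
Y = (0.0134 − j0.0289) S
|Y| = 0.0319 S → |Z| = 1/|Y| = 31.4 Ω, ∠Z = −∠Y = 65.1°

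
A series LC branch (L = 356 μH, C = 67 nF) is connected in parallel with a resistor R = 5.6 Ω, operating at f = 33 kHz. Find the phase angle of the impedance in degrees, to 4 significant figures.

ω = 2πf = 207300 rad/s
X_L = ωL = 73.81 Ω
X_C = 1/(ωC) = 71.98 Ω
Branch 1: Z₁ = R = 5.600 Ω
Branch 2 (series LC): Z₂ = j(X_L − X_C) = j1.832 Ω
Parallel: Z = Z₁Z₂/(Z₁+Z₂), |Z| = 1.741 Ω, ∠Z = 71.89°

71.89°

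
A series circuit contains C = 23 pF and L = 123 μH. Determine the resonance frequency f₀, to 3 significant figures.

ω₀ = 1/√(LC) = 1/√(0.000123 × 2.3e-11) = 1.88e+07 rad/s
f₀ = ω₀/(2π) = 2.99 MHz

2.99 MHz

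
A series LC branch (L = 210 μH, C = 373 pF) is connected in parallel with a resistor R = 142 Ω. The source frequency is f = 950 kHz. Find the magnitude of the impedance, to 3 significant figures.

ω = 2πf = 5.969e+06 rad/s
X_L = ωL = 1250 Ω
X_C = 1/(ωC) = 449 Ω
Branch 1: Z₁ = R = 142 Ω
Branch 2 (series LC): Z₂ = j(X_L − X_C) = j804 Ω
Parallel: Z = Z₁Z₂/(Z₁+Z₂), |Z| = 140 Ω, ∠Z = 10.0°

140 Ω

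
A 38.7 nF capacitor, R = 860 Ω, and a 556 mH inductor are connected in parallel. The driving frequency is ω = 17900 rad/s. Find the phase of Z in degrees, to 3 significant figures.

X_L = ωL = 9950 Ω
X_C = 1/(ωC) = 1440 Ω
Parallel: admittances add. Y = 1/R + 1/(jωL) + jωC
Y = (0.00116 + j0.000592) S
|Y| = 0.00130 S → |Z| = 1/|Y| = 766 Ω, ∠Z = −∠Y = -27.0°

-27.0°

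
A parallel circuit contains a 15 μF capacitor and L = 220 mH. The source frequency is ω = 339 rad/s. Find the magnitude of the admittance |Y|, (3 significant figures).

8.32 mS

X_L = ωL = 74.6 Ω
X_C = 1/(ωC) = 197 Ω
Parallel: admittances add. Y = 1/(jωL) + jωC
Y = (0 − j0.00832) S
|Y| = 0.00832 S → |Z| = 1/|Y| = 120 Ω, ∠Z = −∠Y = 90.0°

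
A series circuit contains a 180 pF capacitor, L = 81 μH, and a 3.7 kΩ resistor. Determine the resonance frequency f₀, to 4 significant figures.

1.318 MHz

ω₀ = 1/√(LC) = 1/√(8.1e-05 × 1.8e-10) = 8.282e+06 rad/s
f₀ = ω₀/(2π) = 1.318 MHz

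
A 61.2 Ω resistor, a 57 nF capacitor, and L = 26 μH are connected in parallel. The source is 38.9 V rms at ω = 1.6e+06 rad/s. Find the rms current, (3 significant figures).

X_L = ωL = 41.6 Ω
X_C = 1/(ωC) = 11.0 Ω
Parallel: admittances add. Y = 1/R + 1/(jωL) + jωC
Y = (0.0163 + j0.0672) S
|Y| = 0.0691 S → |Z| = 1/|Y| = 14.5 Ω, ∠Z = −∠Y = -76.3°
I = V/|Z| = 38.9/14.5 = 2.69 A

2.69 A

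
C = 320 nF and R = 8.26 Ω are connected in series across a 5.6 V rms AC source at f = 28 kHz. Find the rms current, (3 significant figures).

286 mA

ω = 2πf = 175900 rad/s
X_C = 1/(ωC) = 17.8 Ω
Z = 8.26 − j17.8 Ω
|Z| = √(8.26² + 17.8²) = 19.6 Ω
I = V/|Z| = 5.6/19.6 = 286 mA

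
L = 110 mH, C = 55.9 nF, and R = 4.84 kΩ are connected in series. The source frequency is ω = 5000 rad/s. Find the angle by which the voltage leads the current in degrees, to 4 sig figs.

-32.03°

X_L = ωL = 550.0 Ω
X_C = 1/(ωC) = 3578 Ω
Net reactance X = X_L − X_C = -3028 Ω
Z = 4840 − j3028 Ω
|Z| = √(4840² + 3028²) = 5709 Ω
∠Z = arctan(-3028/4840) = -32.03°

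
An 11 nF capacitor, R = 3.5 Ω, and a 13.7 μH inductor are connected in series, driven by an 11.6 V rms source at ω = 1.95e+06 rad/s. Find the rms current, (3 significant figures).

574 mA

X_L = ωL = 26.7 Ω
X_C = 1/(ωC) = 46.6 Ω
Net reactance X = X_L − X_C = -19.9 Ω
Z = 3.50 − j19.9 Ω
|Z| = √(3.50² + 19.9²) = 20.2 Ω
I = V/|Z| = 11.6/20.2 = 574 mA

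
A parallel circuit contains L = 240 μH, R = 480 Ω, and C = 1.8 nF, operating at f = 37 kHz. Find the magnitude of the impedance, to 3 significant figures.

56.7 Ω

ω = 2πf = 232500 rad/s
X_L = ωL = 55.8 Ω
X_C = 1/(ωC) = 2390 Ω
Parallel: admittances add. Y = 1/R + 1/(jωL) + jωC
Y = (0.00208 − j0.0175) S
|Y| = 0.0176 S → |Z| = 1/|Y| = 56.7 Ω, ∠Z = −∠Y = 83.2°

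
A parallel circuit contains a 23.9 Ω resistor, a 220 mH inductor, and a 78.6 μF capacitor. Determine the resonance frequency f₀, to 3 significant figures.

ω₀ = 1/√(LC) = 1/√(0.22 × 7.86e-05) = 240.5 rad/s
f₀ = ω₀/(2π) = 38.3 Hz

38.3 Hz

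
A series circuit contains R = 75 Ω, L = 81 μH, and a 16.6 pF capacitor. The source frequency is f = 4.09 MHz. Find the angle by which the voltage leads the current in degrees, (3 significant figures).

-74.1°

ω = 2πf = 2.57e+07 rad/s
X_L = ωL = 2080 Ω
X_C = 1/(ωC) = 2340 Ω
Net reactance X = X_L − X_C = -263 Ω
Z = 75.0 − j263 Ω
|Z| = √(75.0² + 263²) = 273 Ω
∠Z = arctan(-263/75.0) = -74.1°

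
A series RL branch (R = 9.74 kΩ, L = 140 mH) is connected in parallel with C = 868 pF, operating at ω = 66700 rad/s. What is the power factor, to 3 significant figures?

0.992

X_L = ωL = 9340 Ω
X_C = 1/(ωC) = 17300 Ω
Branch 1 (R+jX_L): Z₁ = 9740 + j9340 Ω, |Z₁| = 13500 Ω
Branch 2 (−jX_C): Z₂ = −j17300 Ω
Parallel: Z = Z₁Z₂/(Z₁+Z₂), |Z| = 18600 Ω, ∠Z = -7.04°
cos φ = cos(-7.04°) = 0.992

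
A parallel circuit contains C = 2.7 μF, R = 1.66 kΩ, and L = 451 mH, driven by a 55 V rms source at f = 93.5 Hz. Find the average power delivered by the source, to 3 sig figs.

1.82 W

ω = 2πf = 587.5 rad/s
X_L = ωL = 265 Ω
X_C = 1/(ωC) = 630 Ω
Parallel: admittances add. Y = 1/R + 1/(jωL) + jωC
Y = (0.000602 − j0.00219) S
|Y| = 0.00227 S → |Z| = 1/|Y| = 441 Ω, ∠Z = −∠Y = 74.6°
I = V/|Z| = 125 mA
P = VI cos φ = 55 × 0.125 × cos(74.6°) = 1.82 W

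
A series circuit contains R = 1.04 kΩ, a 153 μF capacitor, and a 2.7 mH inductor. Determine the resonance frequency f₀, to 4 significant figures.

247.6 Hz

ω₀ = 1/√(LC) = 1/√(0.0027 × 0.000153) = 1556 rad/s
f₀ = ω₀/(2π) = 247.6 Hz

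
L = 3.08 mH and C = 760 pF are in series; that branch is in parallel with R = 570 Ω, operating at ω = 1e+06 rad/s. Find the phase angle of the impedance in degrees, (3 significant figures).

17.9°

X_L = ωL = 3080 Ω
X_C = 1/(ωC) = 1320 Ω
Branch 1: Z₁ = R = 570 Ω
Branch 2 (series LC): Z₂ = j(X_L − X_C) = j1760 Ω
Parallel: Z = Z₁Z₂/(Z₁+Z₂), |Z| = 542 Ω, ∠Z = 17.9°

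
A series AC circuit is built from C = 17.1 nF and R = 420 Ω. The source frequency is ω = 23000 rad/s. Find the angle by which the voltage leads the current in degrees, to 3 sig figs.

-80.6°

X_C = 1/(ωC) = 2540 Ω
Z = 420 − j2540 Ω
|Z| = √(420² + 2540²) = 2580 Ω
∠Z = arctan(-2540/420) = -80.6°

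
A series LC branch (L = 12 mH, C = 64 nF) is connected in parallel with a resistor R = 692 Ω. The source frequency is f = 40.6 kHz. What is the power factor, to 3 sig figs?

0.974

ω = 2πf = 255100 rad/s
X_L = ωL = 3060 Ω
X_C = 1/(ωC) = 61.3 Ω
Branch 1: Z₁ = R = 692 Ω
Branch 2 (series LC): Z₂ = j(X_L − X_C) = j3000 Ω
Parallel: Z = Z₁Z₂/(Z₁+Z₂), |Z| = 674 Ω, ∠Z = 13.0°
cos φ = cos(13.0°) = 0.974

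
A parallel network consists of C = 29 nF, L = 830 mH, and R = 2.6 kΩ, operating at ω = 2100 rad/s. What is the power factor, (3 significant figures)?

X_L = ωL = 1740 Ω
X_C = 1/(ωC) = 16400 Ω
Parallel: admittances add. Y = 1/R + 1/(jωL) + jωC
Y = (0.000385 − j0.000513) S
|Y| = 0.000641 S → |Z| = 1/|Y| = 1560 Ω, ∠Z = −∠Y = 53.1°
cos φ = cos(53.1°) = 0.600

0.600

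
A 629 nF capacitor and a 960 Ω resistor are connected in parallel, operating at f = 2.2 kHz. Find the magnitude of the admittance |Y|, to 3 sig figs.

8.76 mS

ω = 2πf = 13820 rad/s
X_C = 1/(ωC) = 115 Ω
Parallel: admittances add. Y = 1/R + jωC
Y = (0.00104 + j0.00869) S
|Y| = 0.00876 S → |Z| = 1/|Y| = 114 Ω, ∠Z = −∠Y = -83.2°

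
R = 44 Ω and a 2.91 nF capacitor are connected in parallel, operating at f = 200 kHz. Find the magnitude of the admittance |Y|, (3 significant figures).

ω = 2πf = 1.257e+06 rad/s
X_C = 1/(ωC) = 273 Ω
Parallel: admittances add. Y = 1/R + jωC
Y = (0.0227 + j0.00366) S
|Y| = 0.0230 S → |Z| = 1/|Y| = 43.4 Ω, ∠Z = −∠Y = -9.14°

23.0 mS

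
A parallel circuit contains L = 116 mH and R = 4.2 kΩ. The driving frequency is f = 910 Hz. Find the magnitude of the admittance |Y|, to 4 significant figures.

ω = 2πf = 5718 rad/s
X_L = ωL = 663.3 Ω
Parallel: admittances add. Y = 1/R + 1/(jωL)
Y = (0.0002381 − j0.001508) S
|Y| = 0.001526 S → |Z| = 1/|Y| = 655.1 Ω, ∠Z = −∠Y = 81.03°

1.526 mS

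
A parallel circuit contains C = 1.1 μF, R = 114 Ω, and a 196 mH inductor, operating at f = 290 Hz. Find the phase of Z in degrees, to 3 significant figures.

5.18°

ω = 2πf = 1822 rad/s
X_L = ωL = 357 Ω
X_C = 1/(ωC) = 499 Ω
Parallel: admittances add. Y = 1/R + 1/(jωL) + jωC
Y = (0.00877 − j0.000796) S
|Y| = 0.00881 S → |Z| = 1/|Y| = 114 Ω, ∠Z = −∠Y = 5.18°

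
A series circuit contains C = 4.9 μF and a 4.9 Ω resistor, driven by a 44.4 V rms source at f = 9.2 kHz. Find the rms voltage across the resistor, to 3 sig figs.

36.0 V

ω = 2πf = 57810 rad/s
X_C = 1/(ωC) = 3.53 Ω
Z = 4.90 − j3.53 Ω
|Z| = √(4.90² + 3.53²) = 6.04 Ω
I = V/|Z| = 7.35 A
V_R = I·|Z_R| = 7.35 × 4.90 = 36.0 V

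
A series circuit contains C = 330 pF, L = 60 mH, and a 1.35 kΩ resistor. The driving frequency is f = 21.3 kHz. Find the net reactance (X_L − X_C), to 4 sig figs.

-14610 Ω

ω = 2πf = 133800 rad/s
X_L = ωL = 8030 Ω
X_C = 1/(ωC) = 22640 Ω
X = 8030 − 22640 = -14610 Ω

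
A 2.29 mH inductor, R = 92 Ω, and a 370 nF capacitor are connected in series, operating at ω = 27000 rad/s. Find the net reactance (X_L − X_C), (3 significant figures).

X_L = ωL = 61.8 Ω
X_C = 1/(ωC) = 100 Ω
X = 61.8 − 100 = -38.3 Ω

-38.3 Ω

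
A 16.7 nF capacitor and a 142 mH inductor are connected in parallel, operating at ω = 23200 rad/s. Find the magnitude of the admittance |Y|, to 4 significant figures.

X_L = ωL = 3294 Ω
X_C = 1/(ωC) = 2581 Ω
Parallel: admittances add. Y = 1/(jωL) + jωC
Y = (0 + j8.389e-05) S
|Y| = 8.389e-05 S → |Z| = 1/|Y| = 11920 Ω, ∠Z = −∠Y = -90.00°

83.89 μS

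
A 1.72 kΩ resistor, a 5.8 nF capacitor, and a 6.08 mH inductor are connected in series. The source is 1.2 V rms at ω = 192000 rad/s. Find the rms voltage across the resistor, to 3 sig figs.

X_L = ωL = 1170 Ω
X_C = 1/(ωC) = 898 Ω
Net reactance X = X_L − X_C = 269 Ω
Z = 1720 + j269 Ω
|Z| = √(1720² + 269²) = 1740 Ω
I = V/|Z| = 689 μA
V_R = I·|Z_R| = 0.000689 × 1720 = 1.19 V

1.19 V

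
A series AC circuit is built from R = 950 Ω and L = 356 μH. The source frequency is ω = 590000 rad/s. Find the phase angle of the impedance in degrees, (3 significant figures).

12.5°

X_L = ωL = 210 Ω
Z = 950 + j210 Ω
|Z| = √(950² + 210²) = 973 Ω
∠Z = arctan(210/950) = 12.5°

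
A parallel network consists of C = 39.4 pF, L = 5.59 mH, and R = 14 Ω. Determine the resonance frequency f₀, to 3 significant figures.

339 kHz

ω₀ = 1/√(LC) = 1/√(0.00559 × 3.94e-11) = 2.131e+06 rad/s
f₀ = ω₀/(2π) = 339 kHz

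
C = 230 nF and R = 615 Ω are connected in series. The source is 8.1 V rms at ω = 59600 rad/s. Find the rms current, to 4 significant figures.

13.08 mA

X_C = 1/(ωC) = 72.95 Ω
Z = 615.0 − j72.95 Ω
|Z| = √(615.0² + 72.95²) = 619.3 Ω
I = V/|Z| = 8.1/619.3 = 13.08 mA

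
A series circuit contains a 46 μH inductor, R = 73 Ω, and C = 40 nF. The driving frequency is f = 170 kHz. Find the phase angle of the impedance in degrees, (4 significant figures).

ω = 2πf = 1.068e+06 rad/s
X_L = ωL = 49.13 Ω
X_C = 1/(ωC) = 23.41 Ω
Net reactance X = X_L − X_C = 25.73 Ω
Z = 73.00 + j25.73 Ω
|Z| = √(73.00² + 25.73²) = 77.40 Ω
∠Z = arctan(25.73/73.00) = 19.42°

19.42°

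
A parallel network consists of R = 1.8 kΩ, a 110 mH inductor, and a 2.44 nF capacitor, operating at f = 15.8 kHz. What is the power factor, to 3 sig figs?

ω = 2πf = 99270 rad/s
X_L = ωL = 10900 Ω
X_C = 1/(ωC) = 4130 Ω
Parallel: admittances add. Y = 1/R + 1/(jωL) + jωC
Y = (0.000556 + j0.000151) S
|Y| = 0.000576 S → |Z| = 1/|Y| = 1740 Ω, ∠Z = −∠Y = -15.2°
cos φ = cos(-15.2°) = 0.965

0.965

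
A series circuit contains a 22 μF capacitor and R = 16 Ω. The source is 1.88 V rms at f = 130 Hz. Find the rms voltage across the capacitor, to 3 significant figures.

1.81 V

ω = 2πf = 816.8 rad/s
X_C = 1/(ωC) = 55.6 Ω
Z = 16.0 − j55.6 Ω
|Z| = √(16.0² + 55.6²) = 57.9 Ω
I = V/|Z| = 32.5 mA
V_C = I·|Z_C| = 0.0325 × 55.6 = 1.81 V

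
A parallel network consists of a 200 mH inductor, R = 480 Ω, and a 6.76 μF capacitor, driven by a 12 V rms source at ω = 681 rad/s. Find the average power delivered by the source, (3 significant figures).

300 mW

X_L = ωL = 136 Ω
X_C = 1/(ωC) = 217 Ω
Parallel: admittances add. Y = 1/R + 1/(jωL) + jωC
Y = (0.00208 − j0.00274) S
|Y| = 0.00344 S → |Z| = 1/|Y| = 291 Ω, ∠Z = −∠Y = 52.7°
I = V/|Z| = 41.3 mA
P = VI cos φ = 12 × 0.0413 × cos(52.7°) = 300 mW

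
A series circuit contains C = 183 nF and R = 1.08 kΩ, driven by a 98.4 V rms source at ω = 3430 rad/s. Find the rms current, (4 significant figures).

X_C = 1/(ωC) = 1593 Ω
Z = 1080 − j1593 Ω
|Z| = √(1080² + 1593²) = 1925 Ω
I = V/|Z| = 98.4/1925 = 51.12 mA

51.12 mA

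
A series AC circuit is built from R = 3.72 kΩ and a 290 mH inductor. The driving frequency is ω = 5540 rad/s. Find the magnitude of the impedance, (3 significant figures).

4050 Ω

X_L = ωL = 1610 Ω
Z = 3720 + j1610 Ω
|Z| = √(3720² + 1610²) = 4050 Ω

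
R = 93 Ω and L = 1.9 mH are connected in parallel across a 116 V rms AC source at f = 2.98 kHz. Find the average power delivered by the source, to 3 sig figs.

145 W

ω = 2πf = 18720 rad/s
X_L = ωL = 35.6 Ω
Parallel: admittances add. Y = 1/R + 1/(jωL)
Y = (0.0108 − j0.0281) S
|Y| = 0.0301 S → |Z| = 1/|Y| = 33.2 Ω, ∠Z = −∠Y = 69.1°
I = V/|Z| = 3.49 A
P = VI cos φ = 116 × 3.49 × cos(69.1°) = 145 W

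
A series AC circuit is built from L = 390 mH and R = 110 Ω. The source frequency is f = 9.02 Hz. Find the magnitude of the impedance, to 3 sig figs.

ω = 2πf = 56.67 rad/s
X_L = ωL = 22.1 Ω
Z = 110 + j22.1 Ω
|Z| = √(110² + 22.1²) = 112 Ω

112 Ω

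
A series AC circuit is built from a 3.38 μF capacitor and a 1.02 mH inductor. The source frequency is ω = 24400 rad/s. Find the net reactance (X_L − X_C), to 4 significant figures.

12.76 Ω

X_L = ωL = 24.89 Ω
X_C = 1/(ωC) = 12.13 Ω
X = 24.89 − 12.13 = 12.76 Ω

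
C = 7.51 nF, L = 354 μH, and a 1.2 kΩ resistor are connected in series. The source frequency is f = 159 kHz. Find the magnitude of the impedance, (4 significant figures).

ω = 2πf = 999000 rad/s
X_L = ωL = 353.7 Ω
X_C = 1/(ωC) = 133.3 Ω
Net reactance X = X_L − X_C = 220.4 Ω
Z = 1200 + j220.4 Ω
|Z| = √(1200² + 220.4²) = 1220 Ω

1220 Ω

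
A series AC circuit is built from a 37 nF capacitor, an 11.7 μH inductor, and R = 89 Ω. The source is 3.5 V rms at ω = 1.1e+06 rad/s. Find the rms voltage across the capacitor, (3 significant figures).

0.958 V

X_L = ωL = 12.9 Ω
X_C = 1/(ωC) = 24.6 Ω
Net reactance X = X_L − X_C = -11.7 Ω
Z = 89.0 − j11.7 Ω
|Z| = √(89.0² + 11.7²) = 89.8 Ω
I = V/|Z| = 39.0 mA
V_C = I·|Z_C| = 0.0390 × 24.6 = 0.958 V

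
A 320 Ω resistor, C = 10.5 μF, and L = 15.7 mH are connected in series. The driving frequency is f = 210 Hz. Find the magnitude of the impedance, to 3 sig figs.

324 Ω

ω = 2πf = 1319 rad/s
X_L = ωL = 20.7 Ω
X_C = 1/(ωC) = 72.2 Ω
Net reactance X = X_L − X_C = -51.5 Ω
Z = 320 − j51.5 Ω
|Z| = √(320² + 51.5²) = 324 Ω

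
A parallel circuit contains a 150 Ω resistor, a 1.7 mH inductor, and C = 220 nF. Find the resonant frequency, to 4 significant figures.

8.230 kHz

ω₀ = 1/√(LC) = 1/√(0.0017 × 2.2e-07) = 51710 rad/s
f₀ = ω₀/(2π) = 8.230 kHz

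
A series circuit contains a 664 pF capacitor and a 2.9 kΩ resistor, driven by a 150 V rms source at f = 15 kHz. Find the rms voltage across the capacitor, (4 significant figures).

ω = 2πf = 94250 rad/s
X_C = 1/(ωC) = 15980 Ω
Z = 2900 − j15980 Ω
|Z| = √(2900² + 15980²) = 16240 Ω
I = V/|Z| = 9.236 mA
V_C = I·|Z_C| = 0.009236 × 15980 = 147.6 V

147.6 V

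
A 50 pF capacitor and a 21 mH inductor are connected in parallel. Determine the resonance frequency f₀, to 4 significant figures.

ω₀ = 1/√(LC) = 1/√(0.021 × 5e-11) = 975900 rad/s
f₀ = ω₀/(2π) = 155.3 kHz

155.3 kHz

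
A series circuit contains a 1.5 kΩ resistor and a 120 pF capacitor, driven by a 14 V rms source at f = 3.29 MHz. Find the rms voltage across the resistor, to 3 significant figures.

13.5 V

ω = 2πf = 2.067e+07 rad/s
X_C = 1/(ωC) = 403 Ω
Z = 1500 − j403 Ω
|Z| = √(1500² + 403²) = 1550 Ω
I = V/|Z| = 9.01 mA
V_R = I·|Z_R| = 0.00901 × 1500 = 13.5 V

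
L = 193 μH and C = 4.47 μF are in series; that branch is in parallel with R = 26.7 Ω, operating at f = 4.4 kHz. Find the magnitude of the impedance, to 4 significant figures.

2.742 Ω

ω = 2πf = 27650 rad/s
X_L = ωL = 5.336 Ω
X_C = 1/(ωC) = 8.092 Ω
Branch 1: Z₁ = R = 26.70 Ω
Branch 2 (series LC): Z₂ = j(X_L − X_C) = −j2.756 Ω
Parallel: Z = Z₁Z₂/(Z₁+Z₂), |Z| = 2.742 Ω, ∠Z = -84.11°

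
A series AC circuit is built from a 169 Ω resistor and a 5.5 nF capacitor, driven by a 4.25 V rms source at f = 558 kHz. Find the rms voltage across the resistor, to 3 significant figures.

ω = 2πf = 3.506e+06 rad/s
X_C = 1/(ωC) = 51.9 Ω
Z = 169 − j51.9 Ω
|Z| = √(169² + 51.9²) = 177 Ω
I = V/|Z| = 24.0 mA
V_R = I·|Z_R| = 0.0240 × 169 = 4.06 V

4.06 V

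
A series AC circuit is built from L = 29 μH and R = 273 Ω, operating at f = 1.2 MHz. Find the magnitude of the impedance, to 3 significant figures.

ω = 2πf = 7.54e+06 rad/s
X_L = ωL = 219 Ω
Z = 273 + j219 Ω
|Z| = √(273² + 219²) = 350 Ω

350 Ω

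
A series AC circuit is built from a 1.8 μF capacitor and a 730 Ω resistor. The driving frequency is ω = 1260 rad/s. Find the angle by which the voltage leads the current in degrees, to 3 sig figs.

-31.1°

X_C = 1/(ωC) = 441 Ω
Z = 730 − j441 Ω
|Z| = √(730² + 441²) = 853 Ω
∠Z = arctan(-441/730) = -31.1°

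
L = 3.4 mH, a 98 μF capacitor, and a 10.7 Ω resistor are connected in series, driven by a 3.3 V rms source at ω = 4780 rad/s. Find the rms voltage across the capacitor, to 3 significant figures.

X_L = ωL = 16.3 Ω
X_C = 1/(ωC) = 2.13 Ω
Net reactance X = X_L − X_C = 14.1 Ω
Z = 10.7 + j14.1 Ω
|Z| = √(10.7² + 14.1²) = 17.7 Ω
I = V/|Z| = 186 mA
V_C = I·|Z_C| = 0.186 × 2.13 = 0.398 V

0.398 V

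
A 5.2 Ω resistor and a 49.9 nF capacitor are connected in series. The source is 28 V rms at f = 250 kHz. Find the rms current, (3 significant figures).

2.03 A

ω = 2πf = 1.571e+06 rad/s
X_C = 1/(ωC) = 12.8 Ω
Z = 5.20 − j12.8 Ω
|Z| = √(5.20² + 12.8²) = 13.8 Ω
I = V/|Z| = 28/13.8 = 2.03 A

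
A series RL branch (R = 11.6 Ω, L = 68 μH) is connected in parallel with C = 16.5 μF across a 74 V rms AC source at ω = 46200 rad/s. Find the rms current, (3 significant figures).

55.1 A

X_L = ωL = 3.14 Ω
X_C = 1/(ωC) = 1.31 Ω
Branch 1 (R+jX_L): Z₁ = 11.6 + j3.14 Ω, |Z₁| = 12.0 Ω
Branch 2 (−jX_C): Z₂ = −j1.31 Ω
Parallel: Z = Z₁Z₂/(Z₁+Z₂), |Z| = 1.34 Ω, ∠Z = -83.8°
I = V/|Z| = 74/1.34 = 55.1 A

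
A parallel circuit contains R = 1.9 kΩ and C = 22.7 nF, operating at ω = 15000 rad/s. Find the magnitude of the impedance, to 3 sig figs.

1600 Ω

X_C = 1/(ωC) = 2940 Ω
Parallel: admittances add. Y = 1/R + jωC
Y = (0.000526 + j0.000341) S
|Y| = 0.000627 S → |Z| = 1/|Y| = 1600 Ω, ∠Z = −∠Y = -32.9°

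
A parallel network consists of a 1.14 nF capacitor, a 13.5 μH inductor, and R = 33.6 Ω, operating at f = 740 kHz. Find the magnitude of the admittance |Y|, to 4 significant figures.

ω = 2πf = 4.65e+06 rad/s
X_L = ωL = 62.77 Ω
X_C = 1/(ωC) = 188.7 Ω
Parallel: admittances add. Y = 1/R + 1/(jωL) + jωC
Y = (0.02976 − j0.01063) S
|Y| = 0.03160 S → |Z| = 1/|Y| = 31.64 Ω, ∠Z = −∠Y = 19.66°

31.60 mS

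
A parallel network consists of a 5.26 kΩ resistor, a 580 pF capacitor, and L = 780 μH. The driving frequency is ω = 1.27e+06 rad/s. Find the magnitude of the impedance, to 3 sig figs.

3010 Ω

X_L = ωL = 991 Ω
X_C = 1/(ωC) = 1360 Ω
Parallel: admittances add. Y = 1/R + 1/(jωL) + jωC
Y = (0.000190 − j0.000273) S
|Y| = 0.000333 S → |Z| = 1/|Y| = 3010 Ω, ∠Z = −∠Y = 55.1°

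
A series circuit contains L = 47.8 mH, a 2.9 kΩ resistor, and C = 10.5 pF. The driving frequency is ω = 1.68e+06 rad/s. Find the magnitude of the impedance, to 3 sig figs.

X_L = ωL = 80300 Ω
X_C = 1/(ωC) = 56700 Ω
Net reactance X = X_L − X_C = 23600 Ω
Z = 2900 + j23600 Ω
|Z| = √(2900² + 23600²) = 23800 Ω

23800 Ω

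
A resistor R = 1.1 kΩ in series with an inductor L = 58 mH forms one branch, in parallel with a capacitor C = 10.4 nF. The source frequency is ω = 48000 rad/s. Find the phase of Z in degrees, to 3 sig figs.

-56.9°

X_L = ωL = 2780 Ω
X_C = 1/(ωC) = 2000 Ω
Branch 1 (R+jX_L): Z₁ = 1100 + j2780 Ω, |Z₁| = 2990 Ω
Branch 2 (−jX_C): Z₂ = −j2000 Ω
Parallel: Z = Z₁Z₂/(Z₁+Z₂), |Z| = 4450 Ω, ∠Z = -56.9°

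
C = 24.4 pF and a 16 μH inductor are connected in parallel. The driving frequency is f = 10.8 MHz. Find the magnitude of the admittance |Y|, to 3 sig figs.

735 μS

ω = 2πf = 6.786e+07 rad/s
X_L = ωL = 1090 Ω
X_C = 1/(ωC) = 604 Ω
Parallel: admittances add. Y = 1/(jωL) + jωC
Y = (0 + j0.000735) S
|Y| = 0.000735 S → |Z| = 1/|Y| = 1360 Ω, ∠Z = −∠Y = -90.0°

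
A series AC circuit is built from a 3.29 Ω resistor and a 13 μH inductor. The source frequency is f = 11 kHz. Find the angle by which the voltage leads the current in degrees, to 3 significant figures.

15.3°

ω = 2πf = 69120 rad/s
X_L = ωL = 0.898 Ω
Z = 3.29 + j0.898 Ω
|Z| = √(3.29² + 0.898²) = 3.41 Ω
∠Z = arctan(0.898/3.29) = 15.3°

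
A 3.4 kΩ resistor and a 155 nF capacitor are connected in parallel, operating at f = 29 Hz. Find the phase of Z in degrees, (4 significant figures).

ω = 2πf = 182.2 rad/s
X_C = 1/(ωC) = 35410 Ω
Parallel: admittances add. Y = 1/R + jωC
Y = (0.0002941 + j2.824e-05) S
|Y| = 0.0002955 S → |Z| = 1/|Y| = 3384 Ω, ∠Z = −∠Y = -5.485°

-5.485°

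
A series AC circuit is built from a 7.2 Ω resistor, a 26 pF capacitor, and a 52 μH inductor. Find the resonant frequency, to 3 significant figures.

4.33 MHz

ω₀ = 1/√(LC) = 1/√(5.2e-05 × 2.6e-11) = 2.72e+07 rad/s
f₀ = ω₀/(2π) = 4.33 MHz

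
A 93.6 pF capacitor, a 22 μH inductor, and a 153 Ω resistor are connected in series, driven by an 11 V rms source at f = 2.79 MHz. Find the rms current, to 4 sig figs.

ω = 2πf = 1.753e+07 rad/s
X_L = ωL = 385.7 Ω
X_C = 1/(ωC) = 609.5 Ω
Net reactance X = X_L − X_C = -223.8 Ω
Z = 153.0 − j223.8 Ω
|Z| = √(153.0² + 223.8²) = 271.1 Ω
I = V/|Z| = 11/271.1 = 40.58 mA

40.58 mA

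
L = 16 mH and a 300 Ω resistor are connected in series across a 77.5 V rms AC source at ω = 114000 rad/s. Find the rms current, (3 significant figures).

41.9 mA

X_L = ωL = 1820 Ω
Z = 300 + j1820 Ω
|Z| = √(300² + 1820²) = 1850 Ω
I = V/|Z| = 77.5/1850 = 41.9 mA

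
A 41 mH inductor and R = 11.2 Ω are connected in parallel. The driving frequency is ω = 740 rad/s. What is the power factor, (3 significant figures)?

X_L = ωL = 30.3 Ω
Parallel: admittances add. Y = 1/R + 1/(jωL)
Y = (0.0893 − j0.0330) S
|Y| = 0.0952 S → |Z| = 1/|Y| = 10.5 Ω, ∠Z = −∠Y = 20.3°
cos φ = cos(20.3°) = 0.938

0.938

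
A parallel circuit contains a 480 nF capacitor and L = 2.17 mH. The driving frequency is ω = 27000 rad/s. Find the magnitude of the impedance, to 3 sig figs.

243 Ω

X_L = ωL = 58.6 Ω
X_C = 1/(ωC) = 77.2 Ω
Parallel: admittances add. Y = 1/(jωL) + jωC
Y = (0 − j0.00411) S
|Y| = 0.00411 S → |Z| = 1/|Y| = 243 Ω, ∠Z = −∠Y = 90.0°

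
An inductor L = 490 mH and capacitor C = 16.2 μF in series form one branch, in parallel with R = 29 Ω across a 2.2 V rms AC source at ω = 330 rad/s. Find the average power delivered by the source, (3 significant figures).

X_L = ωL = 162 Ω
X_C = 1/(ωC) = 187 Ω
Branch 1: Z₁ = R = 29.0 Ω
Branch 2 (series LC): Z₂ = j(X_L − X_C) = −j25.4 Ω
Parallel: Z = Z₁Z₂/(Z₁+Z₂), |Z| = 19.1 Ω, ∠Z = -48.8°
I = V/|Z| = 115 mA
P = VI cos φ = 2.2 × 0.115 × cos(-48.8°) = 167 mW

167 mW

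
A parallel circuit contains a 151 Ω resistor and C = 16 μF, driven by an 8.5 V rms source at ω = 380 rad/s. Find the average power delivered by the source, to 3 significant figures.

X_C = 1/(ωC) = 164 Ω
Parallel: admittances add. Y = 1/R + jωC
Y = (0.00662 + j0.00608) S
|Y| = 0.00899 S → |Z| = 1/|Y| = 111 Ω, ∠Z = −∠Y = -42.6°
I = V/|Z| = 76.4 mA
P = VI cos φ = 8.5 × 0.0764 × cos(-42.6°) = 478 mW

478 mW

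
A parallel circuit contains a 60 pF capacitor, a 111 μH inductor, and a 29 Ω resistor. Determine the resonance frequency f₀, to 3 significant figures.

ω₀ = 1/√(LC) = 1/√(0.000111 × 6e-11) = 1.225e+07 rad/s
f₀ = ω₀/(2π) = 1.95 MHz

1.95 MHz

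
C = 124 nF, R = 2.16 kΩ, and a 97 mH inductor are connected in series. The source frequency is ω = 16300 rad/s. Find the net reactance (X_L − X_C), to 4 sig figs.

X_L = ωL = 1581 Ω
X_C = 1/(ωC) = 494.8 Ω
X = 1581 − 494.8 = 1086 Ω

1086 Ω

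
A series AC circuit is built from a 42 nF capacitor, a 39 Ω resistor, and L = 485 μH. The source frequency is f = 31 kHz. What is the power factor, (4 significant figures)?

ω = 2πf = 194800 rad/s
X_L = ωL = 94.47 Ω
X_C = 1/(ωC) = 122.2 Ω
Net reactance X = X_L − X_C = -27.77 Ω
Z = 39.00 − j27.77 Ω
|Z| = √(39.00² + 27.77²) = 47.88 Ω
∠Z = arctan(-27.77/39.00) = -35.45°
cos φ = cos(-35.45°) = 0.8146

0.8146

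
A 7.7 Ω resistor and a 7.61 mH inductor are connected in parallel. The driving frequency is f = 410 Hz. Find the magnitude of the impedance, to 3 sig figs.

ω = 2πf = 2576 rad/s
X_L = ωL = 19.6 Ω
Parallel: admittances add. Y = 1/R + 1/(jωL)
Y = (0.130 − j0.0510) S
|Y| = 0.140 S → |Z| = 1/|Y| = 7.17 Ω, ∠Z = −∠Y = 21.4°

7.17 Ω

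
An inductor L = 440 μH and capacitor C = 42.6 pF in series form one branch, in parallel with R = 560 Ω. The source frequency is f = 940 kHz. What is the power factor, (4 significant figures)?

ω = 2πf = 5.906e+06 rad/s
X_L = ωL = 2599 Ω
X_C = 1/(ωC) = 3975 Ω
Branch 1: Z₁ = R = 560.0 Ω
Branch 2 (series LC): Z₂ = j(X_L − X_C) = −j1376 Ω
Parallel: Z = Z₁Z₂/(Z₁+Z₂), |Z| = 518.7 Ω, ∠Z = -22.15°
cos φ = cos(-22.15°) = 0.9262

0.9262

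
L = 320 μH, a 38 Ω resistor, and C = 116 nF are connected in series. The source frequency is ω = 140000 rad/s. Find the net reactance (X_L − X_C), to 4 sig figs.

-16.78 Ω

X_L = ωL = 44.80 Ω
X_C = 1/(ωC) = 61.58 Ω
X = 44.80 − 61.58 = -16.78 Ω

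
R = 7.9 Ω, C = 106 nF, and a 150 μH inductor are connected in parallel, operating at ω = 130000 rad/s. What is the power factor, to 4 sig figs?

X_L = ωL = 19.50 Ω
X_C = 1/(ωC) = 72.57 Ω
Parallel: admittances add. Y = 1/R + 1/(jωL) + jωC
Y = (0.1266 − j0.03750) S
|Y| = 0.1320 S → |Z| = 1/|Y| = 7.575 Ω, ∠Z = −∠Y = 16.50°
cos φ = cos(16.50°) = 0.9588

0.9588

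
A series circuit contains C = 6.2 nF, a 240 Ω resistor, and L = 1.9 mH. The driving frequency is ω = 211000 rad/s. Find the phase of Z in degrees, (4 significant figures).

-56.57°

X_L = ωL = 400.9 Ω
X_C = 1/(ωC) = 764.4 Ω
Net reactance X = X_L − X_C = -363.5 Ω
Z = 240.0 − j363.5 Ω
|Z| = √(240.0² + 363.5²) = 435.6 Ω
∠Z = arctan(-363.5/240.0) = -56.57°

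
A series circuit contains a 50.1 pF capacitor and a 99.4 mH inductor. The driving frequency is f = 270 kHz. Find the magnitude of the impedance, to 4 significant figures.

156900 Ω

ω = 2πf = 1.696e+06 rad/s
X_L = ωL = 168600 Ω
X_C = 1/(ωC) = 11770 Ω
Net reactance X = X_L − X_C = 156900 Ω
Z = j156900 Ω
|Z| = √(0² + 156900²) = 156900 Ω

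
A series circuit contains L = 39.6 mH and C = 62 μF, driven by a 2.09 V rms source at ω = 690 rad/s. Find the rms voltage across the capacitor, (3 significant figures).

X_L = ωL = 27.3 Ω
X_C = 1/(ωC) = 23.4 Ω
Net reactance X = X_L − X_C = 3.95 Ω
Z = j3.95 Ω
|Z| = √(0² + 3.95²) = 3.95 Ω
I = V/|Z| = 529 mA
V_C = I·|Z_C| = 0.529 × 23.4 = 12.4 V

12.4 V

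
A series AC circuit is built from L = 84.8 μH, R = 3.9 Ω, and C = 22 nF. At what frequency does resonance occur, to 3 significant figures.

117 kHz

ω₀ = 1/√(LC) = 1/√(8.48e-05 × 2.2e-08) = 732100 rad/s
f₀ = ω₀/(2π) = 117 kHz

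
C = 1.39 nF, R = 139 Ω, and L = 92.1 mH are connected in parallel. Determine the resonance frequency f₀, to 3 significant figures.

ω₀ = 1/√(LC) = 1/√(0.0921 × 1.39e-09) = 88380 rad/s
f₀ = ω₀/(2π) = 14.1 kHz

14.1 kHz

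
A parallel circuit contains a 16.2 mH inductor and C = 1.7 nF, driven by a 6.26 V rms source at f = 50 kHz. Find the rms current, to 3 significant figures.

ω = 2πf = 314200 rad/s
X_L = ωL = 5090 Ω
X_C = 1/(ωC) = 1870 Ω
Parallel: admittances add. Y = 1/(jωL) + jωC
Y = (0 + j0.000338) S
|Y| = 0.000338 S → |Z| = 1/|Y| = 2960 Ω, ∠Z = −∠Y = -90.0°
I = V/|Z| = 6.26/2960 = 2.11 mA

2.11 mA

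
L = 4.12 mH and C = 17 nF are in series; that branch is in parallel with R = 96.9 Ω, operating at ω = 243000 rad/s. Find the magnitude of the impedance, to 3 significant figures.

X_L = ωL = 1000 Ω
X_C = 1/(ωC) = 242 Ω
Branch 1: Z₁ = R = 96.9 Ω
Branch 2 (series LC): Z₂ = j(X_L − X_C) = j759 Ω
Parallel: Z = Z₁Z₂/(Z₁+Z₂), |Z| = 96.1 Ω, ∠Z = 7.27°

96.1 Ω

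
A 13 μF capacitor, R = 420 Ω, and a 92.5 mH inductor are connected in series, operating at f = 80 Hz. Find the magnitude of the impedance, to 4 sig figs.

ω = 2πf = 502.7 rad/s
X_L = ωL = 46.50 Ω
X_C = 1/(ωC) = 153.0 Ω
Net reactance X = X_L − X_C = -106.5 Ω
Z = 420.0 − j106.5 Ω
|Z| = √(420.0² + 106.5²) = 433.3 Ω

433.3 Ω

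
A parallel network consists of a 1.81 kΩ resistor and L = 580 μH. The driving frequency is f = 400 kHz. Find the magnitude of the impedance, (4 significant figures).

ω = 2πf = 2.513e+06 rad/s
X_L = ωL = 1458 Ω
Parallel: admittances add. Y = 1/R + 1/(jωL)
Y = (0.0005525 − j0.0006860) S
|Y| = 0.0008808 S → |Z| = 1/|Y| = 1135 Ω, ∠Z = −∠Y = 51.15°

1135 Ω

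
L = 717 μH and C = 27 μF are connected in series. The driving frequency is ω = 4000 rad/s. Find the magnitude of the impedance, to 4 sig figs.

6.391 Ω

X_L = ωL = 2.868 Ω
X_C = 1/(ωC) = 9.259 Ω
Net reactance X = X_L − X_C = -6.391 Ω
Z = − j6.391 Ω
|Z| = √(0² + 6.391²) = 6.391 Ω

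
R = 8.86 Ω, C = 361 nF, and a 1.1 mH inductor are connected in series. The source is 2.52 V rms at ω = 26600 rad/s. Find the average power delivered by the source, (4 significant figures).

X_L = ωL = 29.26 Ω
X_C = 1/(ωC) = 104.1 Ω
Net reactance X = X_L − X_C = -74.88 Ω
Z = 8.860 − j74.88 Ω
|Z| = √(8.860² + 74.88²) = 75.40 Ω
∠Z = arctan(-74.88/8.860) = -83.25°
I = V/|Z| = 33.42 mA
P = VI cos φ = 2.52 × 0.03342 × cos(-83.25°) = 9.897 mW

9.897 mW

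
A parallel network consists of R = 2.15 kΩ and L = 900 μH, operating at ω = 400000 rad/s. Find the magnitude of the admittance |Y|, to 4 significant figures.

2.816 mS

X_L = ωL = 360.0 Ω
Parallel: admittances add. Y = 1/R + 1/(jωL)
Y = (0.0004651 − j0.002778) S
|Y| = 0.002816 S → |Z| = 1/|Y| = 355.1 Ω, ∠Z = −∠Y = 80.49°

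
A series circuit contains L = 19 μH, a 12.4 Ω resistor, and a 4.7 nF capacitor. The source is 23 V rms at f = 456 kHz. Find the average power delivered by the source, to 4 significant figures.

ω = 2πf = 2.865e+06 rad/s
X_L = ωL = 54.44 Ω
X_C = 1/(ωC) = 74.26 Ω
Net reactance X = X_L − X_C = -19.82 Ω
Z = 12.40 − j19.82 Ω
|Z| = √(12.40² + 19.82²) = 23.38 Ω
∠Z = arctan(-19.82/12.40) = -57.97°
I = V/|Z| = 983.7 mA
P = VI cos φ = 23 × 0.9837 × cos(-57.97°) = 12.00 W

12.00 W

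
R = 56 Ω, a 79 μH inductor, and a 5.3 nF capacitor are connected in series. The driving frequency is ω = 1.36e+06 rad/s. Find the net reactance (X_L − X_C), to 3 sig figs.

-31.3 Ω

X_L = ωL = 107 Ω
X_C = 1/(ωC) = 139 Ω
X = 107 − 139 = -31.3 Ω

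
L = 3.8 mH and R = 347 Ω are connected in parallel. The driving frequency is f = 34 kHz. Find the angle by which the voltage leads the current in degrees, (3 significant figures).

23.1°

ω = 2πf = 213600 rad/s
X_L = ωL = 812 Ω
Parallel: admittances add. Y = 1/R + 1/(jωL)
Y = (0.00288 − j0.00123) S
|Y| = 0.00313 S → |Z| = 1/|Y| = 319 Ω, ∠Z = −∠Y = 23.1°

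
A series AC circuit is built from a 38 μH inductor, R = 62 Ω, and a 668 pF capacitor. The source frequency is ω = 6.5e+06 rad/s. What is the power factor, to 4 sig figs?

0.9656

X_L = ωL = 247.0 Ω
X_C = 1/(ωC) = 230.3 Ω
Net reactance X = X_L − X_C = 16.69 Ω
Z = 62.00 + j16.69 Ω
|Z| = √(62.00² + 16.69²) = 64.21 Ω
∠Z = arctan(16.69/62.00) = 15.07°
cos φ = cos(15.07°) = 0.9656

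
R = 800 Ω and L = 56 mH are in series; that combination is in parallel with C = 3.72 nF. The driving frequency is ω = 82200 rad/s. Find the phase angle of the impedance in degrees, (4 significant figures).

X_L = ωL = 4603 Ω
X_C = 1/(ωC) = 3270 Ω
Branch 1 (R+jX_L): Z₁ = 800.0 + j4603 Ω, |Z₁| = 4672 Ω
Branch 2 (−jX_C): Z₂ = −j3270 Ω
Parallel: Z = Z₁Z₂/(Z₁+Z₂), |Z| = 9829 Ω, ∠Z = -68.89°

-68.89°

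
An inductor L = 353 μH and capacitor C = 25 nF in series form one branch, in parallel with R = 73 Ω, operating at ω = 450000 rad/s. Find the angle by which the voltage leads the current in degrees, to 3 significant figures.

X_L = ωL = 159 Ω
X_C = 1/(ωC) = 88.9 Ω
Branch 1: Z₁ = R = 73.0 Ω
Branch 2 (series LC): Z₂ = j(X_L − X_C) = j70.0 Ω
Parallel: Z = Z₁Z₂/(Z₁+Z₂), |Z| = 50.5 Ω, ∠Z = 46.2°

46.2°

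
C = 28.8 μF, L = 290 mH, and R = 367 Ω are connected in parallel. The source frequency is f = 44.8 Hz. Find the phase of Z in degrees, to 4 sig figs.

56.67°

ω = 2πf = 281.5 rad/s
X_L = ωL = 81.63 Ω
X_C = 1/(ωC) = 123.4 Ω
Parallel: admittances add. Y = 1/R + 1/(jωL) + jωC
Y = (0.002725 − j0.004143) S
|Y| = 0.004959 S → |Z| = 1/|Y| = 201.7 Ω, ∠Z = −∠Y = 56.67°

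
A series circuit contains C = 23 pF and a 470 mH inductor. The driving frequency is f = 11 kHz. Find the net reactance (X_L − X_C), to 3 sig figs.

ω = 2πf = 69120 rad/s
X_L = ωL = 32500 Ω
X_C = 1/(ωC) = 629000 Ω
X = 32500 − 629000 = -597000 Ω

-597000 Ω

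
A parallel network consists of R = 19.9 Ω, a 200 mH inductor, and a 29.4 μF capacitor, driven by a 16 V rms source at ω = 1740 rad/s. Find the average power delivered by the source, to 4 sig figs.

12.86 W

X_L = ωL = 348.0 Ω
X_C = 1/(ωC) = 19.55 Ω
Parallel: admittances add. Y = 1/R + 1/(jωL) + jωC
Y = (0.05025 + j0.04828) S
|Y| = 0.06969 S → |Z| = 1/|Y| = 14.35 Ω, ∠Z = −∠Y = -43.86°
I = V/|Z| = 1.115 A
P = VI cos φ = 16 × 1.115 × cos(-43.86°) = 12.86 W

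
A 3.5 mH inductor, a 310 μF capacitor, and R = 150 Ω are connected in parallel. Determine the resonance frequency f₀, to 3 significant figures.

ω₀ = 1/√(LC) = 1/√(0.0035 × 0.00031) = 960.0 rad/s
f₀ = ω₀/(2π) = 153 Hz

153 Hz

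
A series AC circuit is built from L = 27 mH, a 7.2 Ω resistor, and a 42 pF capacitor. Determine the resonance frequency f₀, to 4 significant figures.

ω₀ = 1/√(LC) = 1/√(0.027 × 4.2e-11) = 939100 rad/s
f₀ = ω₀/(2π) = 149.5 kHz

149.5 kHz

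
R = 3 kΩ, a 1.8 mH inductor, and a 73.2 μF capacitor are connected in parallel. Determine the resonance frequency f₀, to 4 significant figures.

438.5 Hz

ω₀ = 1/√(LC) = 1/√(0.0018 × 7.32e-05) = 2755 rad/s
f₀ = ω₀/(2π) = 438.5 Hz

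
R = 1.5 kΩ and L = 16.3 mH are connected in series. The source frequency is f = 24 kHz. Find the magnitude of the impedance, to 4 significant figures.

ω = 2πf = 150800 rad/s
X_L = ωL = 2458 Ω
Z = 1500 + j2458 Ω
|Z| = √(1500² + 2458²) = 2880 Ω

2880 Ω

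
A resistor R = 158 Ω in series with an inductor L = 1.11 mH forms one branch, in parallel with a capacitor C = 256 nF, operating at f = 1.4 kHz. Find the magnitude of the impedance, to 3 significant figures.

ω = 2πf = 8796 rad/s
X_L = ωL = 9.76 Ω
X_C = 1/(ωC) = 444 Ω
Branch 1 (R+jX_L): Z₁ = 158 + j9.76 Ω, |Z₁| = 158 Ω
Branch 2 (−jX_C): Z₂ = −j444 Ω
Parallel: Z = Z₁Z₂/(Z₁+Z₂), |Z| = 152 Ω, ∠Z = -16.5°

152 Ω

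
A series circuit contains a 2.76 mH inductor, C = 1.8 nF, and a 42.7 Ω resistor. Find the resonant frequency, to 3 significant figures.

71.4 kHz

ω₀ = 1/√(LC) = 1/√(0.00276 × 1.8e-09) = 448700 rad/s
f₀ = ω₀/(2π) = 71.4 kHz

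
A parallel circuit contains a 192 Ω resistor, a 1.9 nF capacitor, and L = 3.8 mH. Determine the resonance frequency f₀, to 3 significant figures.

59.2 kHz

ω₀ = 1/√(LC) = 1/√(0.0038 × 1.9e-09) = 372200 rad/s
f₀ = ω₀/(2π) = 59.2 kHz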